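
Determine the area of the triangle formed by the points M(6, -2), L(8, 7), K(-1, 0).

Using the Shoelace formula for a triangle:
Area = (1/2)|x0(y1 - y2) + x1(y2 - y0) + x2(y0 - y1)|
Area = (1/2)|6(7 - 0) + 8(0 - -2) + -1(-2 - 7)|
Area = (1/2)|42 + 16 + 9|
Area = (1/2)|67|
Area = (1/2)(67)
Area = 67/2

67/2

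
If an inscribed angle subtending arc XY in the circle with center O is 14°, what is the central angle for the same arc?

The inscribed angle theorem states that a central angle is always twice any inscribed angle that subtends the same arc.
Since the inscribed angle is 14°, the central angle = 2 × 14° = 28°.

28°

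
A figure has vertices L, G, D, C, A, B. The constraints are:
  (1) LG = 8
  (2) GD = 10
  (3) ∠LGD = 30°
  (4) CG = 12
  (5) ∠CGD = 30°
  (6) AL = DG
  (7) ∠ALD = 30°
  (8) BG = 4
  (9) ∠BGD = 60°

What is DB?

Step 1: By the law of cosines on triangle DGB: DB² = 10² + 4² − 2·10·4·cos(60°) = 76, so DB = 2·√19.

Therefore, the length of DB = 2·√19.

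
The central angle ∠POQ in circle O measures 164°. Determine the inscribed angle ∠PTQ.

By the inscribed angle theorem, the inscribed angle is half the central angle.
Inscribed angle = 164° / 2 = 82°

82°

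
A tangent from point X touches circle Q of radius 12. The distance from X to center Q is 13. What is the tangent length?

The tangent, radius, and line from the external point to the center form a right triangle.
The right angle is where the tangent meets the radius.
By the Pythagorean theorem: tangent² + 12² = 13²
tangent² = 169 - 144 = 25
tangent = 5

5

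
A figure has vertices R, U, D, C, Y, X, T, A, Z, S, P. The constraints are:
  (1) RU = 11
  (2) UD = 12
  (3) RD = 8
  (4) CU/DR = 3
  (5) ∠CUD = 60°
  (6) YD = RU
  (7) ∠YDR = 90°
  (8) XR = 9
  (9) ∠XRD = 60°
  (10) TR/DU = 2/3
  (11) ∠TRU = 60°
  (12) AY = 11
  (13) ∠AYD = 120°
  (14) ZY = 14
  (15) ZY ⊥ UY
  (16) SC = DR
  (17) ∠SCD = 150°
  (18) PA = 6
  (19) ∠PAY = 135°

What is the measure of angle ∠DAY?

From the given relations: YD = RU = 11.
Step 1: By the law of cosines on triangle AYD: AD² = 11² + 11² − 2·11·11·cos(120°) = 363, so AD = 11·√3.
Step 2: By the inverse law of cosines on triangle DAY: cos(∠DAY) = ((11·√3)² + 11² − 11²) / (2·11·√3·11) = 363/419.16 = 0.866, so ∠DAY = 30°.

Therefore, the measure of angle ∠DAY = 30°.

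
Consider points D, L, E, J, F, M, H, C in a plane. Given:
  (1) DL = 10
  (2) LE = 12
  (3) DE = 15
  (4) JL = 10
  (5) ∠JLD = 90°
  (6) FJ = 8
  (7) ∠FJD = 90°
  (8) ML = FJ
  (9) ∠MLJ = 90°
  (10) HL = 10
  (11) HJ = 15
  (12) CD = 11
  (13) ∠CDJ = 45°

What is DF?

Step 1: By the law of cosines on triangle JLD: JD² = 10² + 10² − 2·10·10·cos(90°) = 200, so JD = 10·√2.
Step 2: By the law of cosines on triangle DJF: DF² = (10·√2)² + 8² − 2·10·√2·8·cos(90°) = 264, so DF = 2·√66.

Therefore, the length of DF = 2·√66.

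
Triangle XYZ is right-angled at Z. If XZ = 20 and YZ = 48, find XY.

By the Pythagorean theorem: XY^2 = XZ^2 + YZ^2
XY^2 = 20^2 + 48^2 = 400 + 2304 = 2704
XY = sqrt(2704) = 52

52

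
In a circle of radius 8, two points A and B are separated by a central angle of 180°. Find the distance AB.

Chord = 2(8) sin(90°) = 16

16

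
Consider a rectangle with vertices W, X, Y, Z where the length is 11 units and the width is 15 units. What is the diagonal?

A rectangle's diagonal splits it into two right triangles, with the diagonal as the hypotenuse.
By the Pythagorean theorem, d^2 = 11^2 + 15^2 = 346.
Therefore d = sqrt(346).

sqrt(346)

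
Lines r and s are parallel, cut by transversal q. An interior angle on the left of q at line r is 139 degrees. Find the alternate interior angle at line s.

Alternate interior angles lie on opposite sides of the transversal, between the parallel lines.
By the alternate interior angle theorem, they are equal: 139 degrees.

139 degrees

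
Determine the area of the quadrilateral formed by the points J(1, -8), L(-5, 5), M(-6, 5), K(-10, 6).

Shoelace: sum of cross terms = 58, Area = (1/2)|58| = 29

29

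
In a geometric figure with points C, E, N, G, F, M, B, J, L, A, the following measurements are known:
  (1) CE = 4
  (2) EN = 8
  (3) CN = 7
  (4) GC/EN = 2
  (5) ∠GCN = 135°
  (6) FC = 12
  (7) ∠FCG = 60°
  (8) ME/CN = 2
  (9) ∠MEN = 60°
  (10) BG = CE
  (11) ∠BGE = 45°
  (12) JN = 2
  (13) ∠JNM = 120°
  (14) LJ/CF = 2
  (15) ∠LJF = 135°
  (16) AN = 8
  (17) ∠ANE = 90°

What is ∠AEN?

Step 1: By the law of cosines on triangle ENA: EA² = 8² + 8² − 2·8·8·cos(90°) = 128, so EA = 8·√2.
Step 2: By the inverse law of cosines on triangle AEN: cos(∠AEN) = ((8·√2)² + 8² − 8²) / (2·8·√2·8) = 128/181.02 = 0.7071, so ∠AEN = 45°.

Therefore, the measure of angle ∠AEN = 45°.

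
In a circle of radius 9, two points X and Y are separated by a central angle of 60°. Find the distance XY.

Drop a perpendicular from the center to the chord, bisecting both the chord and the central angle.
Each half-chord = r sin(θ/2) = 9 sin(30°).
The full chord = 2 × 9 × sin(30°) = 9.

9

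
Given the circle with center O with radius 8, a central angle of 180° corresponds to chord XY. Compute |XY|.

Chord = 2(8) sin(90°) = 16

16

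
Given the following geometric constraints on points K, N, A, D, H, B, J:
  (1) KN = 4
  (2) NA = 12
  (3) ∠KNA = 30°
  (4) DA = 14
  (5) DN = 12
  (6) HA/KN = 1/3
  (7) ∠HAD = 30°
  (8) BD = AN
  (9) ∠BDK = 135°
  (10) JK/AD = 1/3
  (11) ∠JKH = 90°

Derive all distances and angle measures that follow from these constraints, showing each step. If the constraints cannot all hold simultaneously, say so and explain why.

The constraints are consistent.

From the given relations:
  HA = 1/3·KN = 1/3·4 ≈ 1.33
  BD = AN = 12
  JK = 1/3·AD = 1/3·14 ≈ 4.67

Step 1: From KN = 4, NA = 12, and ∠KNA = 30°, by the law of cosines:
  KA² = KN² + NA² - 2·KN·NA·cos(30°) = 16 + 144 - 83.14 = 76.86
  KA ≈ 8.77

Step 2: From DA = 14, AH = 1.33, and ∠DAH = 30°, by the law of cosines:
  DH² = DA² + AH² - 2·DA·AH·cos(30°) = 196 + 1.778 - 32.33 = 165.4
  DH ≈ 12.86

Step 3: From NA = 12, ND = 12, AD = 14, by the inverse law of cosines:
  cos(∠AND) = (NA² + ND² - AD²) / (2·NA·ND)
  ∠AND = 71.37°

Step 4: From AD = 14, AN = 12, DN = 12, by the inverse law of cosines:
  cos(∠DAN) = (AD² + AN² - DN²) / (2·AD·AN)
  ∠DAN = 54.31°

Step 5: From DA = 14, DN = 12, AN = 12, by the inverse law of cosines:
  cos(∠ADN) = (DA² + DN² - AN²) / (2·DA·DN)
  ∠ADN = 54.31°

Step 6: From KA = 8.77, KN = 4, AN = 12, by the inverse law of cosines:
  cos(∠AKN) = (KA² + KN² - AN²) / (2·KA·KN)
  ∠AKN = 136.81°

Step 7: From AK = 8.77, AN = 12, KN = 4, by the inverse law of cosines:
  cos(∠KAN) = (AK² + AN² - KN²) / (2·AK·AN)
  ∠KAN = 13.19°

Step 8: From DA = 14, DH = 12.86, AH = 1.33, by the inverse law of cosines:
  cos(∠ADH) = (DA² + DH² - AH²) / (2·DA·DH)
  ∠ADH = 2.97°

Step 9: From HA = 1.33, HD = 12.86, AD = 14, by the inverse law of cosines:
  cos(∠AHD) = (HA² + HD² - AD²) / (2·HA·HD)
  ∠AHD = 147.03°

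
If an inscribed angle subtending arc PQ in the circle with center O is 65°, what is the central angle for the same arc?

By the inscribed angle theorem, the central angle is twice the inscribed angle.
Central angle = 2 × 65° = 130°

130°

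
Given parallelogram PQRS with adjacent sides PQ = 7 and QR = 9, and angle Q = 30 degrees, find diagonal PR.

Law of cosines: d^2 = 7^2 + 9^2 - 2(7)(9)cos(30°) = 130 - 63*sqrt(3), so d = sqrt(130 - 63*sqrt(3)).

sqrt(130 - 63*sqrt(3))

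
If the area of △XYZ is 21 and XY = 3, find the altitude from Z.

Rearranging the area formula Area = (1/2) * base * height:
height = 2 * Area / base = 2 * 21 / 3 = 14.

14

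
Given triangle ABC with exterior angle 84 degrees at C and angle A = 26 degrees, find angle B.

By the exterior angle theorem: exterior angle = sum of remote interior angles.
84 = 26 + angle B
angle B = 84 - 26 = 58 degrees

58 degrees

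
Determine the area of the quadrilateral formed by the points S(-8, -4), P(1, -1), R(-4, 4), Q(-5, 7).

The Shoelace formula works by pairing each vertex with the next (cycling back to the first).
For each pair, compute x_i*y_(i+1) - x_(i+1)*y_i:
  (-8*-1 - 1*-4) = 12
  (1*4 - -4*-1) = 0
  (-4*7 - -5*4) = -8
  (-5*-4 - -8*7) = 76
Taking half the absolute value of the total: Area = (1/2)(80) = 40.

40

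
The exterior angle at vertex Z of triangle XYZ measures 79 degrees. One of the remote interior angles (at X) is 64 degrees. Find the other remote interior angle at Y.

angle Y = 79 - 64 = 15 degrees (exterior angle theorem).

15 degrees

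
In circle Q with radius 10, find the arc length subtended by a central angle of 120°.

Arc length = 2πr × θ/360
= 2π × 10 × 1/3
= 20*pi/3

20*pi/3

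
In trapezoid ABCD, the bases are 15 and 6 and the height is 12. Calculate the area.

Area = (15 + 6) * 12 / 2 = 252 / 2 = 126

126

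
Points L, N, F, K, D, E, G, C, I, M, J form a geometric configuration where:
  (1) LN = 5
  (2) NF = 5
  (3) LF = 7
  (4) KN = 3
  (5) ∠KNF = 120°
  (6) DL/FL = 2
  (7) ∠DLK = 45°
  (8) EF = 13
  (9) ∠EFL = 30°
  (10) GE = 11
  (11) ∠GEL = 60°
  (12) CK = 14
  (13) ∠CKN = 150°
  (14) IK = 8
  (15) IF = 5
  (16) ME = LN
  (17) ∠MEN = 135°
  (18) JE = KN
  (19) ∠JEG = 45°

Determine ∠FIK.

Step 1: By the law of cosines on triangle FNK: FK² = 5² + 3² − 2·5·3·cos(120°) = 49, so FK = 7.
Step 2: By the inverse law of cosines on triangle FIK: cos(∠FIK) = (5² + 8² − 7²) / (2·5·8) = 40/80 = 0.5, so ∠FIK = 60°.

Therefore, the measure of angle ∠FIK = 60°.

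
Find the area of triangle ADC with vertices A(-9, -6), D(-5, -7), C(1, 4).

Shoelace: Area = (1/2)|-9(-7-4) + -5(4--6) + 1(-6--7)| = (1/2)(50) = 25

25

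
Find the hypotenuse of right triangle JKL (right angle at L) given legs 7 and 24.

In a right triangle, the square of the hypotenuse equals the sum of the squares of the two legs.
The legs are 7 and 24, so the hypotenuse = sqrt(49 + 576) = sqrt(625) = 25.

25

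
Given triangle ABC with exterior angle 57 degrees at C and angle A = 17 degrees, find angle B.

By the exterior angle theorem: exterior angle = sum of remote interior angles.
57 = 17 + angle B
angle B = 57 - 17 = 40 degrees

40 degrees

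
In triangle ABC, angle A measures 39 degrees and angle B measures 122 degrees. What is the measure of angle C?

Let angle C = x. Then 39 + 122 + x = 180.
x = 180 - 161 = 19 degrees.

19 degrees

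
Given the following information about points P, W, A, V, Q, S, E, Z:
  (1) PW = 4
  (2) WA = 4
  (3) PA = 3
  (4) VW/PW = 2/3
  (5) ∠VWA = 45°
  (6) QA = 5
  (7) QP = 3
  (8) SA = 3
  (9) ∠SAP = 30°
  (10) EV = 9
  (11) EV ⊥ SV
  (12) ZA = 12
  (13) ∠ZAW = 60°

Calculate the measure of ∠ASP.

Step 1: By the law of cosines on triangle SAP: SP² = 3² + 3² − 2·3·3·cos(30°) = 2.41, so SP ≈ 1.55.
Step 2: By the inverse law of cosines on triangle ASP: cos(∠ASP) = (3² + 1.55² − 3²) / (2·3·1.55) = 2.41/9.32 = 0.2588, so ∠ASP = 75°.

Therefore, the measure of angle ∠ASP = 75°.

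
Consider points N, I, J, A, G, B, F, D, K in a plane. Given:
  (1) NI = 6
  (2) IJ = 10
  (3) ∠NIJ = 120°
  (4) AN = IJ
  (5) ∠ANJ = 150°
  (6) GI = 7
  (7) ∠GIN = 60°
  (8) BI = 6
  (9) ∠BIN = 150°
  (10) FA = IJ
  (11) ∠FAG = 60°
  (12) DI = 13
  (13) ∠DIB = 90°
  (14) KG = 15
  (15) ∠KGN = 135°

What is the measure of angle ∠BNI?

Step 1: By the law of cosines on triangle NIB: NB² = 6² + 6² − 2·6·6·cos(150°) = 134.35, so NB ≈ 11.59.
Step 2: By the inverse law of cosines on triangle BNI: cos(∠BNI) = (11.59² + 6² − 6²) / (2·11.59·6) = 134.35/139.09 = 0.9659, so ∠BNI = 15°.

Therefore, the measure of angle ∠BNI = 15°.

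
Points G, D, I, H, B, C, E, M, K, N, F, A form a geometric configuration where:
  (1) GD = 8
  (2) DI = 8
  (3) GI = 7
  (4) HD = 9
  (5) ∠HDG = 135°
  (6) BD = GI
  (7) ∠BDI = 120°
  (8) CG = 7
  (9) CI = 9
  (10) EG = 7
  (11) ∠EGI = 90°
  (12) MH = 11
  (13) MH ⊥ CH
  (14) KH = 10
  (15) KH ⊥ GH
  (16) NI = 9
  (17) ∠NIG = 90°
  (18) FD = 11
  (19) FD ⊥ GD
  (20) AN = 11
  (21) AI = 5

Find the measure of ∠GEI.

Step 1: By the law of cosines on triangle EGI: EI² = 7² + 7² − 2·7·7·cos(90°) = 98, so EI = 7·√2.
Step 2: By the inverse law of cosines on triangle GEI: cos(∠GEI) = (7² + (7·√2)² − 7²) / (2·7·7·√2) = 98/138.59 = 0.7071, so ∠GEI = 45°.

Therefore, the measure of angle ∠GEI = 45°.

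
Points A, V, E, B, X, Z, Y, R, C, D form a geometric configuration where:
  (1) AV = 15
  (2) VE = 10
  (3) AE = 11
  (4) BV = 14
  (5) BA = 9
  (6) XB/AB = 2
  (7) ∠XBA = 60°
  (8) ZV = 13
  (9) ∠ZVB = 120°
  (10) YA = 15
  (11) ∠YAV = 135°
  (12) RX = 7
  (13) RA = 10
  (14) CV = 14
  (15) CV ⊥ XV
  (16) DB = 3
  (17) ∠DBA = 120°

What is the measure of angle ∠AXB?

From the given relations: XB = 2·AB = 2·9 = 18.
Step 1: By the law of cosines on triangle XBA: XA² = 18² + 9² − 2·18·9·cos(60°) = 243, so XA = 9·√3.
Step 2: By the inverse law of cosines on triangle AXB: cos(∠AXB) = ((9·√3)² + 18² − 9²) / (2·9·√3·18) = 486/561.18 = 0.866, so ∠AXB = 30°.

Therefore, the measure of angle ∠AXB = 30°.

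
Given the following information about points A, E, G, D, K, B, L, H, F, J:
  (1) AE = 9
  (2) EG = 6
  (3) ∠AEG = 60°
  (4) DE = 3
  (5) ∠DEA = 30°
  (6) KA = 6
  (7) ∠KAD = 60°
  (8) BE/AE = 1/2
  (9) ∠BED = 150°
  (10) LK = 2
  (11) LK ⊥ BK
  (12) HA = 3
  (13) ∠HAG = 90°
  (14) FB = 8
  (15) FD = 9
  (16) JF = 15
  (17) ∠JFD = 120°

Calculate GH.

Step 1: By the law of cosines on triangle GEA: GA² = 6² + 9² − 2·6·9·cos(60°) = 63, so GA = 3·√7.
Step 2: By the law of cosines on triangle GAH: GH² = (3·√7)² + 3² − 2·3·√7·3·cos(90°) = 72, so GH = 6·√2.

Therefore, the length of GH = 6·√2.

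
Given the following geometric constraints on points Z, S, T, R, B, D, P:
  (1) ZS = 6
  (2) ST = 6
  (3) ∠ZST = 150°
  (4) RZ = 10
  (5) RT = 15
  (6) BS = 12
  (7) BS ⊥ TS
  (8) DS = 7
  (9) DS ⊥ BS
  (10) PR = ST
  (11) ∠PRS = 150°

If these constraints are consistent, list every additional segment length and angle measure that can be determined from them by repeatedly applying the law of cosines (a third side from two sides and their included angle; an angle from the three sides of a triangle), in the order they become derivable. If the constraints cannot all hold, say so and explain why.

The constraints are consistent. Derivable facts, in order:
After 1 step:
- BD = √193
- TB = 6·√5
- ZT ≈ 11.59
After 2 steps:
- ∠BDS = 59.74°
- ∠BTS = 63.43°
- ∠DBS = 30.26°
- ∠RTZ = 41.77°
- ∠RZT = 87.69°
- ∠SBT = 26.57°
- ∠STZ = 15°
- ∠SZT = 15°
- ∠TRZ = 50.54°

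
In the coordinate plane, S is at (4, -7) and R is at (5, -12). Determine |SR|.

The horizontal distance is |5 - 4| = 1 and the vertical distance is |-12 - -7| = 5.
By the Pythagorean theorem, d = sqrt(1^2 + 5^2) = sqrt(26).

sqrt(26)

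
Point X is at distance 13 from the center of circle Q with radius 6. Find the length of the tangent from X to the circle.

The tangent, radius, and line from the external point to the center form a right triangle.
The right angle is where the tangent meets the radius.
By the Pythagorean theorem: tangent² + 6² = 13²
tangent² = 169 - 36 = 133
tangent = sqrt(133)

sqrt(133)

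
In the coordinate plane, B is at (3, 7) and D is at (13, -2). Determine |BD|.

d = sqrt((13 - 3)^2 + (-2 - 7)^2)
d = sqrt(10^2 + -9^2)
d = sqrt(100 + 81)
d = sqrt(181)

sqrt(181)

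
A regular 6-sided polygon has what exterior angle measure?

Each exterior angle of a regular n-gon is 360 / n.
For n = 6: 360 / 6 = 60 degrees.

60 degrees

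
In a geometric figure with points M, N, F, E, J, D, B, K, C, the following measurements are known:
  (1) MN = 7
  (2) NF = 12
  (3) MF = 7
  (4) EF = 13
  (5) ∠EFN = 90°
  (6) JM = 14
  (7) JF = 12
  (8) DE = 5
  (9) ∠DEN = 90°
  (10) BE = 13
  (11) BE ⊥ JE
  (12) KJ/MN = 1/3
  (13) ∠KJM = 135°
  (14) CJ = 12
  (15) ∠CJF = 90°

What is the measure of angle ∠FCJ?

Step 1: By the law of cosines on triangle CJF: CF² = 12² + 12² − 2·12·12·cos(90°) = 288, so CF = 12·√2.
Step 2: By the inverse law of cosines on triangle FCJ: cos(∠FCJ) = ((12·√2)² + 12² − 12²) / (2·12·√2·12) = 288/407.29 = 0.7071, so ∠FCJ = 45°.

Therefore, the measure of angle ∠FCJ = 45°.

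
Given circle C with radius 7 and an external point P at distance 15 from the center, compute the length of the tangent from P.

tangent = √(d² - r²) = √(15² - 7²) = √(225 - 49) = √176 = 4*sqrt(11)

4*sqrt(11)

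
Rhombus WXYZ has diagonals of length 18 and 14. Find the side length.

In a rhombus, the diagonals bisect each other perpendicularly, creating four congruent right triangles.
Each triangle has legs 9 (half of 18) and 7 (half of 14).
The hypotenuse of each right triangle is a side of the rhombus:
side = sqrt(9^2 + 7^2) = sqrt(130)

sqrt(130)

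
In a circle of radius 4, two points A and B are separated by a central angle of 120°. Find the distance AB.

Drop a perpendicular from the center to the chord, bisecting both the chord and the central angle.
Each half-chord = r sin(θ/2) = 4 sin(60°).
The full chord = 2 × 4 × sin(60°) = 4*sqrt(3).

4*sqrt(3)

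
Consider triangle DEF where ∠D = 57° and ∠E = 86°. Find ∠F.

angle F = 180 - 57 - 86 = 37 degrees.

37 degrees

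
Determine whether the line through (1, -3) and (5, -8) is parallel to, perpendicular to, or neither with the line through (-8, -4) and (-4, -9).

Slope of line 1: m1 = (-8 - -3)/(5 - 1) = -5/4 = -5/4
Slope of line 2: m2 = (-9 - -4)/(-4 - -8) = -5/4 = -5/4
Since m1 = m2 = -5/4, the lines are parallel.

Parallel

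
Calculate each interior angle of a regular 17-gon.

Each interior angle of a regular n-gon is (n - 2) * 180 / n.
For n = 17: (17 - 2) * 180 / 17 = 2700/17 = 2700/17 degrees.

2700/17 degrees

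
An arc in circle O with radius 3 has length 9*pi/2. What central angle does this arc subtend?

The full circumference is 2πr = 6*pi.
The arc is 9*pi/2 / 6*pi = 3/4 of the full circle.
So the central angle = 3/4 × 360° = 270°.

270°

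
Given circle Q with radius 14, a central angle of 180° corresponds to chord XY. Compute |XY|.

Drop a perpendicular from the center to the chord, bisecting both the chord and the central angle.
Each half-chord = r sin(θ/2) = 14 sin(90°).
The full chord = 2 × 14 × sin(90°) = 28.

28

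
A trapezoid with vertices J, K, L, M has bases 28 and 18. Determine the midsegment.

The midsegment of a trapezoid = (base1 + base2) / 2
midsegment = (28 + 18) / 2
midsegment = 46 / 2
midsegment = 23

23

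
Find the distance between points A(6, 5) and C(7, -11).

d = sqrt((1)^2 + (-16)^2) = sqrt(257)

sqrt(257)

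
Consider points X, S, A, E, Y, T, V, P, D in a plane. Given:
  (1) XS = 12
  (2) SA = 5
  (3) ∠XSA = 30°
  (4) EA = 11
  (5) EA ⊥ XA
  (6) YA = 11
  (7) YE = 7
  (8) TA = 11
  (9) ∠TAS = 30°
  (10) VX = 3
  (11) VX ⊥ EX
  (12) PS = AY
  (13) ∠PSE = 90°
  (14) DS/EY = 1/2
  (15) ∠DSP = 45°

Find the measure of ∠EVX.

Step 1: By the law of cosines on triangle XSA: XA² = 12² + 5² − 2·12·5·cos(30°) = 65.08, so XA ≈ 8.07.
Step 2: By the law of cosines on triangle EAX: EX² = 11² + 8.07² − 2·11·8.07·cos(90°) = 186.08, so EX ≈ 13.64.
Step 3: By the law of cosines on triangle VXE: VE² = 3² + 13.64² − 2·3·13.64·cos(90°) = 195.08, so VE ≈ 13.97.
Step 4: By the inverse law of cosines on triangle EVX: cos(∠EVX) = (13.97² + 3² − 13.64²) / (2·13.97·3) = 18/83.8 = 0.2148, so ∠EVX = 77.6°.

Therefore, the measure of angle ∠EVX = 77.6°.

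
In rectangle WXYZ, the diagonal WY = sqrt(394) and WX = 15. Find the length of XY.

Using the Pythagorean theorem: d^2 = a^2 + b^2
b^2 = d^2 - a^2
b^2 = 394 - 225
b^2 = 169
b = sqrt(169) = 13

13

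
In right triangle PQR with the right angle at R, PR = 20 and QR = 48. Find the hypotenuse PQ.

By the Pythagorean theorem: PQ^2 = PR^2 + QR^2
PQ^2 = 20^2 + 48^2 = 400 + 2304 = 2704
PQ = sqrt(2704) = 52

52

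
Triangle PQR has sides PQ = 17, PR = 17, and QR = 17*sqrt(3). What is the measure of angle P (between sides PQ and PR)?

By the inverse law of cosines: cos(P) = (PQ² + PR² - QR²) / (2 × PQ × PR)
cos(P) = (17² + 17² - (17*sqrt(3))²) / (2 × 17 × 17)
cos(P) = (289 + 289 - (867)) / 578
cos(P) = -1/2
P = arccos(-1/2) = 120°

120°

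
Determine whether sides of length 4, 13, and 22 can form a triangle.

No.
The triangle inequality is violated: 4 + 13 = 17 ≤ 22.
These lengths cannot form a triangle.

No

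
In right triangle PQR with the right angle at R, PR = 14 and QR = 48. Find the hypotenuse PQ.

PQ = sqrt(14^2 + 48^2) = sqrt(2500) = 50

50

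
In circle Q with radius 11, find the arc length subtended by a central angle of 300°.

Arc length = 2πr × θ/360
= 2π × 11 × 5/6
= 55*pi/3

55*pi/3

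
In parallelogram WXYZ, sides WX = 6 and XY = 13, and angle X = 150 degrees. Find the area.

Area = 6 * 13 * sin(150°) = 78 * 1/2 = 39

39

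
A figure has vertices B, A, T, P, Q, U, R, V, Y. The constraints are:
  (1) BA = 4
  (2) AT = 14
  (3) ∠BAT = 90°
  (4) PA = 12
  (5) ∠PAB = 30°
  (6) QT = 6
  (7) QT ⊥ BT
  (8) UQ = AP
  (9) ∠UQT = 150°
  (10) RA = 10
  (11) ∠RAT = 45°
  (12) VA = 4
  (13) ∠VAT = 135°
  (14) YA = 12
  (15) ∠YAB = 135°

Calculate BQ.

Step 1: By the law of cosines on triangle BAT: BT² = 4² + 14² − 2·4·14·cos(90°) = 212, so BT = 2·√53.
Step 2: By the law of cosines on triangle BTQ: BQ² = (2·√53)² + 6² − 2·2·√53·6·cos(90°) = 248, so BQ = 2·√62.

Therefore, the length of BQ = 2·√62.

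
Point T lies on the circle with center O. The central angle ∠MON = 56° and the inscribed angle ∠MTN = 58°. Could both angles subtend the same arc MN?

By the inscribed angle theorem, the inscribed angle for a central angle of 56° should be 56° / 2 = 28°.
The given inscribed angle is 58°, which does not equal 28°.
Therefore, no, they do not correspond to the same arc.

No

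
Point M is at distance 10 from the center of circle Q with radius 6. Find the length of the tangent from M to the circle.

The tangent, radius, and line from the external point to the center form a right triangle.
The right angle is where the tangent meets the radius.
By the Pythagorean theorem: tangent² + 6² = 10²
tangent² = 100 - 36 = 64
tangent = 8

8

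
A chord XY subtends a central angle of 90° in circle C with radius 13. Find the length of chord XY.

Chord length = 2r sin(θ/2)
= 2 × 13 × sin(90°/2)
= 2 × 13 × sin(45°)
= 13*sqrt(2)

13*sqrt(2)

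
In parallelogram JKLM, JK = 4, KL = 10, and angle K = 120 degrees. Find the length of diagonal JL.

The diagonal of a parallelogram can be found by treating two adjacent sides and the diagonal as a triangle.
Applying the law of cosines with sides 4, 10 and included angle 120°:
d^2 = 16 + 100 - 80*cos(120°) = 156
d = 2*sqrt(39)

2*sqrt(39)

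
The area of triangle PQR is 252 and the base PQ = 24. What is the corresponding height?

height = 2 * 252 / 24 = 21

21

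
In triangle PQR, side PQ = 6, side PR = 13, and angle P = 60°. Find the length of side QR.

Law of cosines: QR^2 = 6^2 + 13^2 - 2(6)(13)cos(60°) = 127, so QR = sqrt(127).

sqrt(127)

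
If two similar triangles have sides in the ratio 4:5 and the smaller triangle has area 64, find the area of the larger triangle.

Area ratio = (4/5)^2 = 16/25. Area of the larger triangle = 64 * 25/16 = 100.

100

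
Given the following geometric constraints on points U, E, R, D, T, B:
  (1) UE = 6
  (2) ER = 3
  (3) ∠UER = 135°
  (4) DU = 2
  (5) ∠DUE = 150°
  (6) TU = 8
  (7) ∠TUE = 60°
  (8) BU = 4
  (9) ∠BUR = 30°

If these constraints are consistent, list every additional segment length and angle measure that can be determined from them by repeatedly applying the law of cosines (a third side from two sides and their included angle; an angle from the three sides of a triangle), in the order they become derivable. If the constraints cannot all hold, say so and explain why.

The constraints are consistent. Derivable facts, in order:
After 1 step:
- ED ≈ 7.8
- ET = 2·√13
- UR ≈ 8.39
After 2 steps:
- RB ≈ 5.32
- ∠DEU = 7.37°
- ∠EDU = 22.63°
- ∠ERU = 30.36°
- ∠ETU = 46.1°
- ∠EUR = 14.64°
- ∠TEU = 73.9°
After 3 steps:
- ∠BRU = 22.08°
- ∠RBU = 127.92°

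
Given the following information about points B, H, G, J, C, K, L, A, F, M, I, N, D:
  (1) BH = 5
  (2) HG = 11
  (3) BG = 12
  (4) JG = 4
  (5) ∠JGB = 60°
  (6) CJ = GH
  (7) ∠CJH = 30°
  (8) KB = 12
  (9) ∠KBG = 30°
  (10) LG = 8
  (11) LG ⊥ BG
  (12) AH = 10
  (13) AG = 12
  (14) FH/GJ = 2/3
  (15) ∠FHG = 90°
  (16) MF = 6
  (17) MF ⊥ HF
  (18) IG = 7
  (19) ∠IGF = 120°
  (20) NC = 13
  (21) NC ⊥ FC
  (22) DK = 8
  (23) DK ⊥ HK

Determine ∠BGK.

Step 1: By the law of cosines on triangle GBK: GK² = 12² + 12² − 2·12·12·cos(30°) = 38.58, so GK ≈ 6.21.
Step 2: By the inverse law of cosines on triangle BGK: cos(∠BGK) = (12² + 6.21² − 12²) / (2·12·6.21) = 38.58/149.08 = 0.2588, so ∠BGK = 75°.

Therefore, the measure of angle ∠BGK = 75°.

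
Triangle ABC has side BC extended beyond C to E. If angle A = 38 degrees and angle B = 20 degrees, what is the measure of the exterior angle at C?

Exterior angle = 38 + 20 = 58 degrees (exterior angle theorem).

58 degrees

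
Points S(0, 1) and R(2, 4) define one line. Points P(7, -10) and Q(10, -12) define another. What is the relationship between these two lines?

Slope of line 1: m1 = (4 - 1)/(2 - 0) = 3/2 = 3/2
Slope of line 2: m2 = (-12 - -10)/(10 - 7) = -2/3 = -2/3
Two lines are perpendicular when the product of their slopes is -1 (negative reciprocals).
m1 * m2 = (3/2) * (-2/3) = -1, confirming perpendicularity.

Perpendicular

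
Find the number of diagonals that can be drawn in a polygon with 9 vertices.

The number of diagonals in an n-gon is n(n - 3)/2.
For n = 9: 9(9 - 3)/2 = 9 × 6 / 2 = 27.

27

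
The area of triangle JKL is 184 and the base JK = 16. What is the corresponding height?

height = 2 * 184 / 16 = 23

23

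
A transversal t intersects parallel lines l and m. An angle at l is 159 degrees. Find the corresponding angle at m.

When a transversal crosses parallel lines, angles in the same position at each intersection are called corresponding angles.
These are always equal, so the answer is 159 degrees.

159 degrees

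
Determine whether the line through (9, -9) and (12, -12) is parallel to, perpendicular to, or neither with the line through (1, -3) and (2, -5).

Slope of line 1: m1 = (-12 - -9)/(12 - 9) = -3/3 = -1
Slope of line 2: m2 = (-5 - -3)/(2 - 1) = -2/1 = -2
m1 != m2 and m1*m2 = 2 != -1. Neither.

Neither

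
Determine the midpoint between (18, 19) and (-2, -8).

M = ((x₁ + x₂)/2, (y₁ + y₂)/2)
= ((18 + -2)/2, (19 + -8)/2)
= (16/2, 11/2) = (8, 11/2)

(8, 11/2)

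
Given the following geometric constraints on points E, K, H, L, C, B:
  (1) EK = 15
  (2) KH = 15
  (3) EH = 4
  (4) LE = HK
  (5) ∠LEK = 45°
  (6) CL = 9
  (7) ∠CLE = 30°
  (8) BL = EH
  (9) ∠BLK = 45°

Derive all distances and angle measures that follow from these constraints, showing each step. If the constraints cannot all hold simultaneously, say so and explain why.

The constraints are consistent.

From the given relations:
  LE = HK = 15
  BL = EH = 4

Step 1: From EL = 15, LC = 9, and ∠ELC = 30°, by the law of cosines:
  EC² = EL² + LC² - 2·EL·LC·cos(30°) = 225 + 81 - 233.8 = 72.17
  EC ≈ 8.5

Step 2: From KE = 15, EL = 15, and ∠KEL = 45°, by the law of cosines:
  KL² = KE² + EL² - 2·KE·EL·cos(45°) = 225 + 225 - 318.2 = 131.8
  KL ≈ 11.48

Step 3: From EH = 4, EK = 15, HK = 15, by the inverse law of cosines:
  cos(∠HEK) = (EH² + EK² - HK²) / (2·EH·EK)
  ∠HEK = 82.34°

Step 4: From KE = 15, KH = 15, EH = 4, by the inverse law of cosines:
  cos(∠EKH) = (KE² + KH² - EH²) / (2·KE·KH)
  ∠EKH = 15.32°

Step 5: From HE = 4, HK = 15, EK = 15, by the inverse law of cosines:
  cos(∠EHK) = (HE² + HK² - EK²) / (2·HE·HK)
  ∠EHK = 82.34°

Step 6: From KL = 11.48, LB = 4, and ∠KLB = 45°, by the law of cosines:
  KB² = KL² + LB² - 2·KL·LB·cos(45°) = 131.8 + 16 - 64.94 = 82.86
  KB ≈ 9.1

Step 7: From EC = 8.5, EL = 15, CL = 9, by the inverse law of cosines:
  cos(∠CEL) = (EC² + EL² - CL²) / (2·EC·EL)
  ∠CEL = 31.98°

Step 8: From KE = 15, KL = 11.48, EL = 15, by the inverse law of cosines:
  cos(∠EKL) = (KE² + KL² - EL²) / (2·KE·KL)
  ∠EKL = 67.5°

Step 9: From LE = 15, LK = 11.48, EK = 15, by the inverse law of cosines:
  cos(∠ELK) = (LE² + LK² - EK²) / (2·LE·LK)
  ∠ELK = 67.5°

Step 10: From CE = 8.5, CL = 9, EL = 15, by the inverse law of cosines:
  cos(∠ECL) = (CE² + CL² - EL²) / (2·CE·CL)
  ∠ECL = 118.02°

Step 11: From KB = 9.1, KL = 11.48, BL = 4, by the inverse law of cosines:
  cos(∠BKL) = (KB² + KL² - BL²) / (2·KB·KL)
  ∠BKL = 18.1°

Step 12: From BK = 9.1, BL = 4, KL = 11.48, by the inverse law of cosines:
  cos(∠KBL) = (BK² + BL² - KL²) / (2·BK·BL)
  ∠KBL = 116.9°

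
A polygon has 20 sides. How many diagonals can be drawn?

The number of diagonals in an n-gon is n(n - 3)/2.
For n = 20: 20(20 - 3)/2 = 20 × 17 / 2 = 170.

170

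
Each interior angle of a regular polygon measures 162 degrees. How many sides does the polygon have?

Exterior angle = 180 - 162 = 18. n = 360 / 18 = 20.

20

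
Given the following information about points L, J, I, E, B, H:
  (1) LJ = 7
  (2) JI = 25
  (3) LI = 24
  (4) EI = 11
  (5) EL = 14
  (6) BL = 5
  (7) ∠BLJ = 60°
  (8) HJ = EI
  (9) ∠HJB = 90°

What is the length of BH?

From the given relations: HJ = EI = 11.
Step 1: By the law of cosines on triangle BLJ: BJ² = 5² + 7² − 2·5·7·cos(60°) = 39, so BJ = √39.
Step 2: By the law of cosines on triangle BJH: BH² = √39² + 11² − 2·√39·11·cos(90°) = 160, so BH = 4·√10.

Therefore, the length of BH = 4·√10.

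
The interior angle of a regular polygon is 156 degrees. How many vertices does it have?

Exterior angle = 180 - 156 = 24. n = 360 / 24 = 15.

15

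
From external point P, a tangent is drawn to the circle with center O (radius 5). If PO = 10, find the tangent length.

tangent = √(d² - r²) = √(10² - 5²) = √(100 - 25) = √75 = 5*sqrt(3)

5*sqrt(3)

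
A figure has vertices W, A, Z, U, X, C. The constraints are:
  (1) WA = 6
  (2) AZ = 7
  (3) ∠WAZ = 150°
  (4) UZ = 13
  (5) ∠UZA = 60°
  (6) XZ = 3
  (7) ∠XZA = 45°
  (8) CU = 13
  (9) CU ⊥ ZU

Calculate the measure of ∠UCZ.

Step 1: By the law of cosines on triangle CUZ: CZ² = 13² + 13² − 2·13·13·cos(90°) = 338, so CZ = 13·√2.
Step 2: By the inverse law of cosines on triangle UCZ: cos(∠UCZ) = (13² + (13·√2)² − 13²) / (2·13·13·√2) = 338/478 = 0.7071, so ∠UCZ = 45°.

Therefore, the measure of angle ∠UCZ = 45°.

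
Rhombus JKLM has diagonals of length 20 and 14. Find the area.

Area = (20 * 14) / 2 = 280 / 2 = 140

140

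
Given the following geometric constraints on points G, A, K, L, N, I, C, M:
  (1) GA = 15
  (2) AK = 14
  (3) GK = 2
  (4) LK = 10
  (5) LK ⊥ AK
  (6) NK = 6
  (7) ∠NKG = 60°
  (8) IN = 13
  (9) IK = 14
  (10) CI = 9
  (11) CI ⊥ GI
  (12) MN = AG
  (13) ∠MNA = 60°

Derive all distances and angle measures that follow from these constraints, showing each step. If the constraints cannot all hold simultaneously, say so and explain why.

The constraints are consistent.

From the given relations:
  MN = AG = 15

Step 1: From GK = 2, KN = 6, and ∠GKN = 60°, by the law of cosines:
  GN² = GK² + KN² - 2·GK·KN·cos(60°) = 4 + 36 - 12 = 28
  GN = 2·√7

Step 2: From AK = 14, KL = 10, and ∠AKL = 90°, by the law of cosines:
  AL² = AK² + KL² - 2·AK·KL·cos(90°) = 196 + 100 - 0 = 296
  AL = 2·√74

Step 3: From GA = 15, GK = 2, AK = 14, by the inverse law of cosines:
  cos(∠AGK) = (GA² + GK² - AK²) / (2·GA·GK)
  ∠AGK = 56.63°

Step 4: From AG = 15, AK = 14, GK = 2, by the inverse law of cosines:
  cos(∠GAK) = (AG² + AK² - GK²) / (2·AG·AK)
  ∠GAK = 6.85°

Step 5: From KA = 14, KG = 2, AG = 15, by the inverse law of cosines:
  cos(∠AKG) = (KA² + KG² - AG²) / (2·KA·KG)
  ∠AKG = 116.51°

Step 6: From KI = 14, KN = 6, IN = 13, by the inverse law of cosines:
  cos(∠IKN) = (KI² + KN² - IN²) / (2·KI·KN)
  ∠IKN = 67.98°

Step 7: From NI = 13, NK = 6, IK = 14, by the inverse law of cosines:
  cos(∠INK) = (NI² + NK² - IK²) / (2·NI·NK)
  ∠INK = 86.69°

Step 8: From IK = 14, IN = 13, KN = 6, by the inverse law of cosines:
  cos(∠KIN) = (IK² + IN² - KN²) / (2·IK·IN)
  ∠KIN = 25.33°

Step 9: From GK = 2, GN = 2·√7, KN = 6, by the inverse law of cosines:
  cos(∠KGN) = (GK² + GN² - KN²) / (2·GK·GN)
  ∠KGN = 100.89°

Step 10: From AK = 14, AL = 2·√74, KL = 10, by the inverse law of cosines:
  cos(∠KAL) = (AK² + AL² - KL²) / (2·AK·AL)
  ∠KAL = 35.54°

Step 11: From LA = 2·√74, LK = 10, AK = 14, by the inverse law of cosines:
  cos(∠ALK) = (LA² + LK² - AK²) / (2·LA·LK)
  ∠ALK = 54.46°

Step 12: From NG = 2·√7, NK = 6, GK = 2, by the inverse law of cosines:
  cos(∠GNK) = (NG² + NK² - GK²) / (2·NG·NK)
  ∠GNK = 19.11°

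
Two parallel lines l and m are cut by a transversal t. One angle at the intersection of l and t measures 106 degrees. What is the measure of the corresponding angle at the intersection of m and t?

When a transversal crosses parallel lines, angles in the same position at each intersection are called corresponding angles.
These are always equal, so the answer is 106 degrees.

106 degrees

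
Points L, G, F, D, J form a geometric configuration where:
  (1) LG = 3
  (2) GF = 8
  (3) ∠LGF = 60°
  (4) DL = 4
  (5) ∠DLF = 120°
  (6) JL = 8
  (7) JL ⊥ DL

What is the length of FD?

Step 1: By the law of cosines on triangle LGF: LF² = 3² + 8² − 2·3·8·cos(60°) = 49, so LF = 7.
Step 2: By the law of cosines on triangle FLD: FD² = 7² + 4² − 2·7·4·cos(120°) = 93, so FD = √93.

Therefore, the length of FD = √93.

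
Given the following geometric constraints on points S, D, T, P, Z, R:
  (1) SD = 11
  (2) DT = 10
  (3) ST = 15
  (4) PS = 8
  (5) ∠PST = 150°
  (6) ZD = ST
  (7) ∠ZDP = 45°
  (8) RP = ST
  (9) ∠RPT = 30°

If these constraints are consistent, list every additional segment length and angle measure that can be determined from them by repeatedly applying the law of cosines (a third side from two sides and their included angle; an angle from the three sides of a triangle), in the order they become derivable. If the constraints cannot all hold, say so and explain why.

The constraints are consistent. Derivable facts, in order:
After 1 step:
- TP ≈ 22.29
- ∠DST = 41.8°
- ∠DTS = 47.16°
- ∠SDT = 91.04°
After 2 steps:
- TR ≈ 11.95
- ∠PTS = 10.34°
- ∠SPT = 19.66°
After 3 steps:
- ∠PRT = 111.11°
- ∠PTR = 38.89°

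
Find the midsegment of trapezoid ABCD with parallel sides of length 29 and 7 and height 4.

midsegment = (29 + 7) / 2 = 36 / 2 = 18

18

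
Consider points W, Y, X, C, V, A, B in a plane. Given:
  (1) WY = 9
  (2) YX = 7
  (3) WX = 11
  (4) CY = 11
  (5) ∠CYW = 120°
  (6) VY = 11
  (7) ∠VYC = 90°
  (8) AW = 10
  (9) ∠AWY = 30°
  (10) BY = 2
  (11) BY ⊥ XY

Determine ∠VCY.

Step 1: By the law of cosines on triangle CYV: CV² = 11² + 11² − 2·11·11·cos(90°) = 242, so CV = 11·√2.
Step 2: By the inverse law of cosines on triangle VCY: cos(∠VCY) = ((11·√2)² + 11² − 11²) / (2·11·√2·11) = 242/342.24 = 0.7071, so ∠VCY = 45°.

Therefore, the measure of angle ∠VCY = 45°.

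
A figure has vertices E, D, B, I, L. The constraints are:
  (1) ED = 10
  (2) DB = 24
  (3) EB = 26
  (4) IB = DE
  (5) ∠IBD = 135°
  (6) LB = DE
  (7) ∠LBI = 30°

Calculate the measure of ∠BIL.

From the given relations: IB = DE = 10; LB = DE = 10.
Step 1: By the law of cosines on triangle IBL: IL² = 10² + 10² − 2·10·10·cos(30°) = 26.79, so IL ≈ 5.18.
Step 2: By the inverse law of cosines on triangle BIL: cos(∠BIL) = (10² + 5.18² − 10²) / (2·10·5.18) = 26.79/103.53 = 0.2588, so ∠BIL = 75°.

Therefore, the measure of angle ∠BIL = 75°.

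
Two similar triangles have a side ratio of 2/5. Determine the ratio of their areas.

Area ratio = (side ratio)^2 = (2/5)^2 = 4:25.

4:25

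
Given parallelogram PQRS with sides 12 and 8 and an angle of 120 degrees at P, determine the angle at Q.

Opposite sides of a parallelogram are parallel, so consecutive angles form co-interior angles on a transversal.
Co-interior angles sum to 180°, giving angle Q = 180 - 120 = 60 degrees.

60 degrees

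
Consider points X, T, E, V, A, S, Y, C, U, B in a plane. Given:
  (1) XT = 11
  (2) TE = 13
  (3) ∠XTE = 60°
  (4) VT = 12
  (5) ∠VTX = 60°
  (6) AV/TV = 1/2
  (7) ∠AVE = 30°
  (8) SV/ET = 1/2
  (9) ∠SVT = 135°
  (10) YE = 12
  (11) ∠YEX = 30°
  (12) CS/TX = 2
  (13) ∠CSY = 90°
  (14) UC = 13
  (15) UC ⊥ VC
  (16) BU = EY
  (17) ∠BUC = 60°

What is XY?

Step 1: By the law of cosines on triangle ETX: EX² = 13² + 11² − 2·13·11·cos(60°) = 147, so EX = 7·√3.
Step 2: By the law of cosines on triangle XEY: XY² = (7·√3)² + 12² − 2·7·√3·12·cos(30°) = 39, so XY = √39.

Therefore, the length of XY = √39.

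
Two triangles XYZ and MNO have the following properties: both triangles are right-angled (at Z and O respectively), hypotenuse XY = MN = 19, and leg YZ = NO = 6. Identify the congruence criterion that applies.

Consider the given information: both triangles are right-angled (at Z and O respectively), hypotenuse XY = MN = 19, and leg YZ = NO = 6
This is not SAS or ASA: SAS requires two sides and the included angle between them. ASA requires two angles and the side between them.
The correct criterion is HL. The hypotenuse and one leg of two right triangles are equal (Hypotenuse-Leg).

HL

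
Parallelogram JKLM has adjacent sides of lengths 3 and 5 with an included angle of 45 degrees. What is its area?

Area = 3 * 5 * sin(45°) = 15 * sqrt(2)/2 = 15*sqrt(2)/2

15*sqrt(2)/2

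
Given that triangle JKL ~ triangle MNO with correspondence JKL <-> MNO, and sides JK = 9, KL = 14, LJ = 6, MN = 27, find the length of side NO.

Similar triangles have proportional sides. Setting up the proportion:
MN / JK = NO / KL
27 / 9 = NO / 14
NO = 14 * 27 / 9 = 42.

42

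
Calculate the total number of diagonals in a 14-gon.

Each of the 14 vertices connects to 11 non-adjacent vertices via diagonals.
Total connections = 14 × 11 = 154, but each diagonal is counted twice.
Number of diagonals = 154 / 2 = 77.

77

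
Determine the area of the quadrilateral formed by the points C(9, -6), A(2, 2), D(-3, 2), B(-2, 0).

Shoelace: sum of cross terms = 56, Area = (1/2)|56| = 28

28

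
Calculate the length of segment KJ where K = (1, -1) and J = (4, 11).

d = sqrt((3)^2 + (12)^2) = sqrt(153) = 3*sqrt(17)

3*sqrt(17)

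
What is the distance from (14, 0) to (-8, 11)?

d = sqrt((-8 - 14)^2 + (11 - 0)^2)
d = sqrt(-22^2 + 11^2)
d = sqrt(484 + 121)
d = sqrt(605) = 11*sqrt(5)

11*sqrt(5)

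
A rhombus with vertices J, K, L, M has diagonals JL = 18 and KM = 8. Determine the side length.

Half-diagonals are 9 and 4. side = sqrt(9^2 + 4^2) = sqrt(97)

sqrt(97)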